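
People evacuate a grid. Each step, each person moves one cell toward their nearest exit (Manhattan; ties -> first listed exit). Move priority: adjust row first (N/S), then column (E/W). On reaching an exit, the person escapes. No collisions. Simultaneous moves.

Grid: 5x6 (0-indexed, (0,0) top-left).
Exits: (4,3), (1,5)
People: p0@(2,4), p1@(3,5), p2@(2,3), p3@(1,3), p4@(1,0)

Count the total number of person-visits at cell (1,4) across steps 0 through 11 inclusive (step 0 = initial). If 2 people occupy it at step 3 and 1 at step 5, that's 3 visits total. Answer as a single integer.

Answer: 3

Derivation:
Step 0: p0@(2,4) p1@(3,5) p2@(2,3) p3@(1,3) p4@(1,0) -> at (1,4): 0 [-], cum=0
Step 1: p0@(1,4) p1@(2,5) p2@(3,3) p3@(1,4) p4@(1,1) -> at (1,4): 2 [p0,p3], cum=2
Step 2: p0@ESC p1@ESC p2@ESC p3@ESC p4@(1,2) -> at (1,4): 0 [-], cum=2
Step 3: p0@ESC p1@ESC p2@ESC p3@ESC p4@(1,3) -> at (1,4): 0 [-], cum=2
Step 4: p0@ESC p1@ESC p2@ESC p3@ESC p4@(1,4) -> at (1,4): 1 [p4], cum=3
Step 5: p0@ESC p1@ESC p2@ESC p3@ESC p4@ESC -> at (1,4): 0 [-], cum=3
Total visits = 3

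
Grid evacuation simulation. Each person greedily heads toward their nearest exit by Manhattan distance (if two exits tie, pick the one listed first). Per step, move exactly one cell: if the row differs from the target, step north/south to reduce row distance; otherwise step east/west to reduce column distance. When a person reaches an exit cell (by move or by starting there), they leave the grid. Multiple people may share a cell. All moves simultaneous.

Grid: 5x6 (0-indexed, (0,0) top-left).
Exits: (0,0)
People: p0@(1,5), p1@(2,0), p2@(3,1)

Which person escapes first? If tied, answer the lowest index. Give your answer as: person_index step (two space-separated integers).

Answer: 1 2

Derivation:
Step 1: p0:(1,5)->(0,5) | p1:(2,0)->(1,0) | p2:(3,1)->(2,1)
Step 2: p0:(0,5)->(0,4) | p1:(1,0)->(0,0)->EXIT | p2:(2,1)->(1,1)
Step 3: p0:(0,4)->(0,3) | p1:escaped | p2:(1,1)->(0,1)
Step 4: p0:(0,3)->(0,2) | p1:escaped | p2:(0,1)->(0,0)->EXIT
Step 5: p0:(0,2)->(0,1) | p1:escaped | p2:escaped
Step 6: p0:(0,1)->(0,0)->EXIT | p1:escaped | p2:escaped
Exit steps: [6, 2, 4]
First to escape: p1 at step 2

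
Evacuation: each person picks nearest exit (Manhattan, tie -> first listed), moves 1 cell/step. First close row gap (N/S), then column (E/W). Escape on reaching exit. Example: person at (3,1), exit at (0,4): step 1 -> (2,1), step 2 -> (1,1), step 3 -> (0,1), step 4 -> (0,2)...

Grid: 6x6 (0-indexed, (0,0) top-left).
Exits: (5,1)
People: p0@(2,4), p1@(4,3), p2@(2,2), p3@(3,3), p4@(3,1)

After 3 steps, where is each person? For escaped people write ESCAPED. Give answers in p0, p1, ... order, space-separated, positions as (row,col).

Step 1: p0:(2,4)->(3,4) | p1:(4,3)->(5,3) | p2:(2,2)->(3,2) | p3:(3,3)->(4,3) | p4:(3,1)->(4,1)
Step 2: p0:(3,4)->(4,4) | p1:(5,3)->(5,2) | p2:(3,2)->(4,2) | p3:(4,3)->(5,3) | p4:(4,1)->(5,1)->EXIT
Step 3: p0:(4,4)->(5,4) | p1:(5,2)->(5,1)->EXIT | p2:(4,2)->(5,2) | p3:(5,3)->(5,2) | p4:escaped

(5,4) ESCAPED (5,2) (5,2) ESCAPED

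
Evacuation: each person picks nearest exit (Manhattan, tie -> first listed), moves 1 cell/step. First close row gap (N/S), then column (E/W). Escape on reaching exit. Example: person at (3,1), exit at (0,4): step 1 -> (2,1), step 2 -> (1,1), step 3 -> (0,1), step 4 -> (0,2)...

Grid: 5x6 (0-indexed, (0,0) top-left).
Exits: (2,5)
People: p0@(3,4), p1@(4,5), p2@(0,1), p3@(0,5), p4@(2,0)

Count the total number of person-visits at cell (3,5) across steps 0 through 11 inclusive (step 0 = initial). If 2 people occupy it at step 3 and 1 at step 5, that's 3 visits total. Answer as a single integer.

Step 0: p0@(3,4) p1@(4,5) p2@(0,1) p3@(0,5) p4@(2,0) -> at (3,5): 0 [-], cum=0
Step 1: p0@(2,4) p1@(3,5) p2@(1,1) p3@(1,5) p4@(2,1) -> at (3,5): 1 [p1], cum=1
Step 2: p0@ESC p1@ESC p2@(2,1) p3@ESC p4@(2,2) -> at (3,5): 0 [-], cum=1
Step 3: p0@ESC p1@ESC p2@(2,2) p3@ESC p4@(2,3) -> at (3,5): 0 [-], cum=1
Step 4: p0@ESC p1@ESC p2@(2,3) p3@ESC p4@(2,4) -> at (3,5): 0 [-], cum=1
Step 5: p0@ESC p1@ESC p2@(2,4) p3@ESC p4@ESC -> at (3,5): 0 [-], cum=1
Step 6: p0@ESC p1@ESC p2@ESC p3@ESC p4@ESC -> at (3,5): 0 [-], cum=1
Total visits = 1

Answer: 1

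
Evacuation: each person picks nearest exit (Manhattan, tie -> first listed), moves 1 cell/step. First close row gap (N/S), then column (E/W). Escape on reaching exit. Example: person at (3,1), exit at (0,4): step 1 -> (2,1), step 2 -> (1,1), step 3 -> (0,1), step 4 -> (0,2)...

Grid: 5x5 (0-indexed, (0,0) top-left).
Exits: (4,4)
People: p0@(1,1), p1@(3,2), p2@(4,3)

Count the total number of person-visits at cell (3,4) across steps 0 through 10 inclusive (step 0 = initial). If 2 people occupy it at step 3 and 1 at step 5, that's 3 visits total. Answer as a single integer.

Answer: 0

Derivation:
Step 0: p0@(1,1) p1@(3,2) p2@(4,3) -> at (3,4): 0 [-], cum=0
Step 1: p0@(2,1) p1@(4,2) p2@ESC -> at (3,4): 0 [-], cum=0
Step 2: p0@(3,1) p1@(4,3) p2@ESC -> at (3,4): 0 [-], cum=0
Step 3: p0@(4,1) p1@ESC p2@ESC -> at (3,4): 0 [-], cum=0
Step 4: p0@(4,2) p1@ESC p2@ESC -> at (3,4): 0 [-], cum=0
Step 5: p0@(4,3) p1@ESC p2@ESC -> at (3,4): 0 [-], cum=0
Step 6: p0@ESC p1@ESC p2@ESC -> at (3,4): 0 [-], cum=0
Total visits = 0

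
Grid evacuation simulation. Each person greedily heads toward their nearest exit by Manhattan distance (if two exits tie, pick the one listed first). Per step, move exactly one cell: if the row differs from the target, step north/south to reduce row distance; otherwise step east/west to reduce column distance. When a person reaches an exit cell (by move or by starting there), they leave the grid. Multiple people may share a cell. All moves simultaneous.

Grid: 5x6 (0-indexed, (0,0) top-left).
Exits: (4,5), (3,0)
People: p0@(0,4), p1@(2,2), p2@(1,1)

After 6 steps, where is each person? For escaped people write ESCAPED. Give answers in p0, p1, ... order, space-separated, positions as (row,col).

Step 1: p0:(0,4)->(1,4) | p1:(2,2)->(3,2) | p2:(1,1)->(2,1)
Step 2: p0:(1,4)->(2,4) | p1:(3,2)->(3,1) | p2:(2,1)->(3,1)
Step 3: p0:(2,4)->(3,4) | p1:(3,1)->(3,0)->EXIT | p2:(3,1)->(3,0)->EXIT
Step 4: p0:(3,4)->(4,4) | p1:escaped | p2:escaped
Step 5: p0:(4,4)->(4,5)->EXIT | p1:escaped | p2:escaped

ESCAPED ESCAPED ESCAPED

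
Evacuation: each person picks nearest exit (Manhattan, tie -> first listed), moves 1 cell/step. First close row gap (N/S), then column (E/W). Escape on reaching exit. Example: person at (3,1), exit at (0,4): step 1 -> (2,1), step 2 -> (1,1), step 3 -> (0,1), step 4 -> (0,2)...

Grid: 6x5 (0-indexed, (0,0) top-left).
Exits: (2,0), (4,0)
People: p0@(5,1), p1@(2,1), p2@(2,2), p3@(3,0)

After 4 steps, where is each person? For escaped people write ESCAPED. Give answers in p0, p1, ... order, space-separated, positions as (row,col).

Step 1: p0:(5,1)->(4,1) | p1:(2,1)->(2,0)->EXIT | p2:(2,2)->(2,1) | p3:(3,0)->(2,0)->EXIT
Step 2: p0:(4,1)->(4,0)->EXIT | p1:escaped | p2:(2,1)->(2,0)->EXIT | p3:escaped

ESCAPED ESCAPED ESCAPED ESCAPED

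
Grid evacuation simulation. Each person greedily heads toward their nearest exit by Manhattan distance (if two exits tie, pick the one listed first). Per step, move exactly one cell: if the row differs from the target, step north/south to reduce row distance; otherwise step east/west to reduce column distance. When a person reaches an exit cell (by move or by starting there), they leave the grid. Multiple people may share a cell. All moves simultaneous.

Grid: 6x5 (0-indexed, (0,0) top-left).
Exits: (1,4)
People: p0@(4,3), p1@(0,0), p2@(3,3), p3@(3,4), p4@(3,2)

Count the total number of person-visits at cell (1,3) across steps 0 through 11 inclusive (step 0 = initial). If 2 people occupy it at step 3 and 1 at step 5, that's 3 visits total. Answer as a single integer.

Step 0: p0@(4,3) p1@(0,0) p2@(3,3) p3@(3,4) p4@(3,2) -> at (1,3): 0 [-], cum=0
Step 1: p0@(3,3) p1@(1,0) p2@(2,3) p3@(2,4) p4@(2,2) -> at (1,3): 0 [-], cum=0
Step 2: p0@(2,3) p1@(1,1) p2@(1,3) p3@ESC p4@(1,2) -> at (1,3): 1 [p2], cum=1
Step 3: p0@(1,3) p1@(1,2) p2@ESC p3@ESC p4@(1,3) -> at (1,3): 2 [p0,p4], cum=3
Step 4: p0@ESC p1@(1,3) p2@ESC p3@ESC p4@ESC -> at (1,3): 1 [p1], cum=4
Step 5: p0@ESC p1@ESC p2@ESC p3@ESC p4@ESC -> at (1,3): 0 [-], cum=4
Total visits = 4

Answer: 4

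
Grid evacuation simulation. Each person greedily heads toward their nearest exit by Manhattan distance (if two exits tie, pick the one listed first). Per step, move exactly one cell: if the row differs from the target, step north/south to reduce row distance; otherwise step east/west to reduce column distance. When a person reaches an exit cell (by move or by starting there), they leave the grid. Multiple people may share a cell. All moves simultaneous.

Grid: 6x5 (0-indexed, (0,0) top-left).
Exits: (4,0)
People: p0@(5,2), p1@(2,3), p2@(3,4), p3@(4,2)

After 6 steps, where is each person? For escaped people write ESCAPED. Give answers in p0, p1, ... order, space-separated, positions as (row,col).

Step 1: p0:(5,2)->(4,2) | p1:(2,3)->(3,3) | p2:(3,4)->(4,4) | p3:(4,2)->(4,1)
Step 2: p0:(4,2)->(4,1) | p1:(3,3)->(4,3) | p2:(4,4)->(4,3) | p3:(4,1)->(4,0)->EXIT
Step 3: p0:(4,1)->(4,0)->EXIT | p1:(4,3)->(4,2) | p2:(4,3)->(4,2) | p3:escaped
Step 4: p0:escaped | p1:(4,2)->(4,1) | p2:(4,2)->(4,1) | p3:escaped
Step 5: p0:escaped | p1:(4,1)->(4,0)->EXIT | p2:(4,1)->(4,0)->EXIT | p3:escaped

ESCAPED ESCAPED ESCAPED ESCAPED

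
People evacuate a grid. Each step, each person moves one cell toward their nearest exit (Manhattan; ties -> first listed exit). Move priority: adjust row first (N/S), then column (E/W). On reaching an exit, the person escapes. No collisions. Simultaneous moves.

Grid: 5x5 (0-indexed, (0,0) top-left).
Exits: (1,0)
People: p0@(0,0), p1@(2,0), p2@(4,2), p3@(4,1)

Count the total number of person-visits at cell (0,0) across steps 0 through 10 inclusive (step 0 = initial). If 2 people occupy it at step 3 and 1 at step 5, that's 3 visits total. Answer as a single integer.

Answer: 1

Derivation:
Step 0: p0@(0,0) p1@(2,0) p2@(4,2) p3@(4,1) -> at (0,0): 1 [p0], cum=1
Step 1: p0@ESC p1@ESC p2@(3,2) p3@(3,1) -> at (0,0): 0 [-], cum=1
Step 2: p0@ESC p1@ESC p2@(2,2) p3@(2,1) -> at (0,0): 0 [-], cum=1
Step 3: p0@ESC p1@ESC p2@(1,2) p3@(1,1) -> at (0,0): 0 [-], cum=1
Step 4: p0@ESC p1@ESC p2@(1,1) p3@ESC -> at (0,0): 0 [-], cum=1
Step 5: p0@ESC p1@ESC p2@ESC p3@ESC -> at (0,0): 0 [-], cum=1
Total visits = 1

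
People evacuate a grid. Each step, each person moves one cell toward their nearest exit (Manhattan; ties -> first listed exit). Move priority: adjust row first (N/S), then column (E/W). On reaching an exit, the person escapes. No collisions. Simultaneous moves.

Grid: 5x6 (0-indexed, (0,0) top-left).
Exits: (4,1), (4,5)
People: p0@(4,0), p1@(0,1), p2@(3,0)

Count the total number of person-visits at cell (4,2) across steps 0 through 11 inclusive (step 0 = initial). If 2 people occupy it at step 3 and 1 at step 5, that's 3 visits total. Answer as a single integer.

Step 0: p0@(4,0) p1@(0,1) p2@(3,0) -> at (4,2): 0 [-], cum=0
Step 1: p0@ESC p1@(1,1) p2@(4,0) -> at (4,2): 0 [-], cum=0
Step 2: p0@ESC p1@(2,1) p2@ESC -> at (4,2): 0 [-], cum=0
Step 3: p0@ESC p1@(3,1) p2@ESC -> at (4,2): 0 [-], cum=0
Step 4: p0@ESC p1@ESC p2@ESC -> at (4,2): 0 [-], cum=0
Total visits = 0

Answer: 0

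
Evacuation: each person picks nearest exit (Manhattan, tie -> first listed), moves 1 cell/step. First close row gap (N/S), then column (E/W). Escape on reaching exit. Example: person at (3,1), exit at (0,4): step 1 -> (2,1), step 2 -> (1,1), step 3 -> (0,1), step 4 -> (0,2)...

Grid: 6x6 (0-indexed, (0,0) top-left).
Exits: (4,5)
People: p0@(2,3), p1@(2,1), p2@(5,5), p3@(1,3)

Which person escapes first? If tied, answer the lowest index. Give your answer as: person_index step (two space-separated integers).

Step 1: p0:(2,3)->(3,3) | p1:(2,1)->(3,1) | p2:(5,5)->(4,5)->EXIT | p3:(1,3)->(2,3)
Step 2: p0:(3,3)->(4,3) | p1:(3,1)->(4,1) | p2:escaped | p3:(2,3)->(3,3)
Step 3: p0:(4,3)->(4,4) | p1:(4,1)->(4,2) | p2:escaped | p3:(3,3)->(4,3)
Step 4: p0:(4,4)->(4,5)->EXIT | p1:(4,2)->(4,3) | p2:escaped | p3:(4,3)->(4,4)
Step 5: p0:escaped | p1:(4,3)->(4,4) | p2:escaped | p3:(4,4)->(4,5)->EXIT
Step 6: p0:escaped | p1:(4,4)->(4,5)->EXIT | p2:escaped | p3:escaped
Exit steps: [4, 6, 1, 5]
First to escape: p2 at step 1

Answer: 2 1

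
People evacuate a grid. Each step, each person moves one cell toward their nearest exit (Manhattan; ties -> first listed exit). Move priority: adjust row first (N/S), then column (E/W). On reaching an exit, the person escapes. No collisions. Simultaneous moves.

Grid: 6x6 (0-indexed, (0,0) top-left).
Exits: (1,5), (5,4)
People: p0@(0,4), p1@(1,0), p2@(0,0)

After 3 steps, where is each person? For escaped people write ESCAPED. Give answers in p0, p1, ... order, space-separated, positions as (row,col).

Step 1: p0:(0,4)->(1,4) | p1:(1,0)->(1,1) | p2:(0,0)->(1,0)
Step 2: p0:(1,4)->(1,5)->EXIT | p1:(1,1)->(1,2) | p2:(1,0)->(1,1)
Step 3: p0:escaped | p1:(1,2)->(1,3) | p2:(1,1)->(1,2)

ESCAPED (1,3) (1,2)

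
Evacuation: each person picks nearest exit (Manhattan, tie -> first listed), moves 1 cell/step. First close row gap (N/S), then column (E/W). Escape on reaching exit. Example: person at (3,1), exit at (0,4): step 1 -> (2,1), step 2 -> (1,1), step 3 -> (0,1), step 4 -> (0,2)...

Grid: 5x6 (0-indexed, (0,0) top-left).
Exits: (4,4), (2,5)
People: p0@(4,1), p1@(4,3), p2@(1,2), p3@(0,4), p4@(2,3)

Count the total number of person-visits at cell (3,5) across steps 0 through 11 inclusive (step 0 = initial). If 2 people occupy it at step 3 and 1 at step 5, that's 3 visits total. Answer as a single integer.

Answer: 0

Derivation:
Step 0: p0@(4,1) p1@(4,3) p2@(1,2) p3@(0,4) p4@(2,3) -> at (3,5): 0 [-], cum=0
Step 1: p0@(4,2) p1@ESC p2@(2,2) p3@(1,4) p4@(2,4) -> at (3,5): 0 [-], cum=0
Step 2: p0@(4,3) p1@ESC p2@(2,3) p3@(2,4) p4@ESC -> at (3,5): 0 [-], cum=0
Step 3: p0@ESC p1@ESC p2@(2,4) p3@ESC p4@ESC -> at (3,5): 0 [-], cum=0
Step 4: p0@ESC p1@ESC p2@ESC p3@ESC p4@ESC -> at (3,5): 0 [-], cum=0
Total visits = 0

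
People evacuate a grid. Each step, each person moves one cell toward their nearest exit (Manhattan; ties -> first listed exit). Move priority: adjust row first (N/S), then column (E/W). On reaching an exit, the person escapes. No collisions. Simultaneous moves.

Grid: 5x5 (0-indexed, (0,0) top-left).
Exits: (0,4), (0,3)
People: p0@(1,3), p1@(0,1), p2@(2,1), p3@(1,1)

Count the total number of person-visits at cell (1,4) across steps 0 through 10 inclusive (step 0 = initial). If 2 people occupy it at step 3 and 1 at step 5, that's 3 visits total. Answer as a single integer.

Step 0: p0@(1,3) p1@(0,1) p2@(2,1) p3@(1,1) -> at (1,4): 0 [-], cum=0
Step 1: p0@ESC p1@(0,2) p2@(1,1) p3@(0,1) -> at (1,4): 0 [-], cum=0
Step 2: p0@ESC p1@ESC p2@(0,1) p3@(0,2) -> at (1,4): 0 [-], cum=0
Step 3: p0@ESC p1@ESC p2@(0,2) p3@ESC -> at (1,4): 0 [-], cum=0
Step 4: p0@ESC p1@ESC p2@ESC p3@ESC -> at (1,4): 0 [-], cum=0
Total visits = 0

Answer: 0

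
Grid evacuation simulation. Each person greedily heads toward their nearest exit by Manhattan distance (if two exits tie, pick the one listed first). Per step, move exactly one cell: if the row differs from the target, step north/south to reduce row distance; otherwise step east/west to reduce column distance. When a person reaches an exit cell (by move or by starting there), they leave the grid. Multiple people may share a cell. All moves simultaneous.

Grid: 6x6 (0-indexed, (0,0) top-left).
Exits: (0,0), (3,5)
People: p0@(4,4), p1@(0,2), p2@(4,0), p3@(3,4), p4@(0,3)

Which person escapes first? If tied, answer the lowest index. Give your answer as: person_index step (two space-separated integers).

Step 1: p0:(4,4)->(3,4) | p1:(0,2)->(0,1) | p2:(4,0)->(3,0) | p3:(3,4)->(3,5)->EXIT | p4:(0,3)->(0,2)
Step 2: p0:(3,4)->(3,5)->EXIT | p1:(0,1)->(0,0)->EXIT | p2:(3,0)->(2,0) | p3:escaped | p4:(0,2)->(0,1)
Step 3: p0:escaped | p1:escaped | p2:(2,0)->(1,0) | p3:escaped | p4:(0,1)->(0,0)->EXIT
Step 4: p0:escaped | p1:escaped | p2:(1,0)->(0,0)->EXIT | p3:escaped | p4:escaped
Exit steps: [2, 2, 4, 1, 3]
First to escape: p3 at step 1

Answer: 3 1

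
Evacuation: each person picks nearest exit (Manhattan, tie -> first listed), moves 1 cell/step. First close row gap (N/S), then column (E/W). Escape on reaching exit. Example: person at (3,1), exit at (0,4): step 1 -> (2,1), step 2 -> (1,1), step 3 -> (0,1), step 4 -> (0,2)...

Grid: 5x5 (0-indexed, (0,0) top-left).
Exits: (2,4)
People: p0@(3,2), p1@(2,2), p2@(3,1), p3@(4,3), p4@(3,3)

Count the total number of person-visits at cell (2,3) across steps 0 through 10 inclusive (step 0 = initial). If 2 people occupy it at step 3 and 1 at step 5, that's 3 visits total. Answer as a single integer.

Answer: 5

Derivation:
Step 0: p0@(3,2) p1@(2,2) p2@(3,1) p3@(4,3) p4@(3,3) -> at (2,3): 0 [-], cum=0
Step 1: p0@(2,2) p1@(2,3) p2@(2,1) p3@(3,3) p4@(2,3) -> at (2,3): 2 [p1,p4], cum=2
Step 2: p0@(2,3) p1@ESC p2@(2,2) p3@(2,3) p4@ESC -> at (2,3): 2 [p0,p3], cum=4
Step 3: p0@ESC p1@ESC p2@(2,3) p3@ESC p4@ESC -> at (2,3): 1 [p2], cum=5
Step 4: p0@ESC p1@ESC p2@ESC p3@ESC p4@ESC -> at (2,3): 0 [-], cum=5
Total visits = 5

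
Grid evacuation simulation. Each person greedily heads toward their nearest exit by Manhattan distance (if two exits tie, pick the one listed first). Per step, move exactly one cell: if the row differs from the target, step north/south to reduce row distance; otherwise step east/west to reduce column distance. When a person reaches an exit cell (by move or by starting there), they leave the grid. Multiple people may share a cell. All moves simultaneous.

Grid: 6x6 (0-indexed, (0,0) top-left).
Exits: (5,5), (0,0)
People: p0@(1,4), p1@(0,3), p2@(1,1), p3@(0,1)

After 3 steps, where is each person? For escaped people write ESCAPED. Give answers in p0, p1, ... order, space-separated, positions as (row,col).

Step 1: p0:(1,4)->(2,4) | p1:(0,3)->(0,2) | p2:(1,1)->(0,1) | p3:(0,1)->(0,0)->EXIT
Step 2: p0:(2,4)->(3,4) | p1:(0,2)->(0,1) | p2:(0,1)->(0,0)->EXIT | p3:escaped
Step 3: p0:(3,4)->(4,4) | p1:(0,1)->(0,0)->EXIT | p2:escaped | p3:escaped

(4,4) ESCAPED ESCAPED ESCAPED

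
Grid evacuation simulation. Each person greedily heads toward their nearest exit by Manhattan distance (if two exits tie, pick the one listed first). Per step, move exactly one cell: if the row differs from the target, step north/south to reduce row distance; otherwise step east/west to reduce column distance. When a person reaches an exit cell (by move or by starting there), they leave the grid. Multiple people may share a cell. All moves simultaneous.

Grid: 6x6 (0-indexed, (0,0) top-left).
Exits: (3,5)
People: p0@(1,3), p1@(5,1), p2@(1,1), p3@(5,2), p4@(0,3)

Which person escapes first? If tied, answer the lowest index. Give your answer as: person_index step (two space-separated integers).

Step 1: p0:(1,3)->(2,3) | p1:(5,1)->(4,1) | p2:(1,1)->(2,1) | p3:(5,2)->(4,2) | p4:(0,3)->(1,3)
Step 2: p0:(2,3)->(3,3) | p1:(4,1)->(3,1) | p2:(2,1)->(3,1) | p3:(4,2)->(3,2) | p4:(1,3)->(2,3)
Step 3: p0:(3,3)->(3,4) | p1:(3,1)->(3,2) | p2:(3,1)->(3,2) | p3:(3,2)->(3,3) | p4:(2,3)->(3,3)
Step 4: p0:(3,4)->(3,5)->EXIT | p1:(3,2)->(3,3) | p2:(3,2)->(3,3) | p3:(3,3)->(3,4) | p4:(3,3)->(3,4)
Step 5: p0:escaped | p1:(3,3)->(3,4) | p2:(3,3)->(3,4) | p3:(3,4)->(3,5)->EXIT | p4:(3,4)->(3,5)->EXIT
Step 6: p0:escaped | p1:(3,4)->(3,5)->EXIT | p2:(3,4)->(3,5)->EXIT | p3:escaped | p4:escaped
Exit steps: [4, 6, 6, 5, 5]
First to escape: p0 at step 4

Answer: 0 4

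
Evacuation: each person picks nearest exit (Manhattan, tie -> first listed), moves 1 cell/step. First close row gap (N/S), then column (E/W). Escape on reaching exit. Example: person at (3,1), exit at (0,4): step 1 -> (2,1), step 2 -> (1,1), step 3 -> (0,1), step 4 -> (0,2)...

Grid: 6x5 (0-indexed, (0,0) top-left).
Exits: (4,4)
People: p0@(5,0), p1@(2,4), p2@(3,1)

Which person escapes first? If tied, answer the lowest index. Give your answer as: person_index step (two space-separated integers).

Answer: 1 2

Derivation:
Step 1: p0:(5,0)->(4,0) | p1:(2,4)->(3,4) | p2:(3,1)->(4,1)
Step 2: p0:(4,0)->(4,1) | p1:(3,4)->(4,4)->EXIT | p2:(4,1)->(4,2)
Step 3: p0:(4,1)->(4,2) | p1:escaped | p2:(4,2)->(4,3)
Step 4: p0:(4,2)->(4,3) | p1:escaped | p2:(4,3)->(4,4)->EXIT
Step 5: p0:(4,3)->(4,4)->EXIT | p1:escaped | p2:escaped
Exit steps: [5, 2, 4]
First to escape: p1 at step 2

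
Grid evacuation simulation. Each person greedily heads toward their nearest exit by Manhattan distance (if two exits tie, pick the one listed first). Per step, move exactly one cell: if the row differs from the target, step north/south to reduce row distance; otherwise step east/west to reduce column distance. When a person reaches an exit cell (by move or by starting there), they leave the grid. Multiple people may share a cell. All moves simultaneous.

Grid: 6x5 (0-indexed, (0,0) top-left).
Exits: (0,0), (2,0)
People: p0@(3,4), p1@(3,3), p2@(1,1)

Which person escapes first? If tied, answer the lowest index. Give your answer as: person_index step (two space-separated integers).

Answer: 2 2

Derivation:
Step 1: p0:(3,4)->(2,4) | p1:(3,3)->(2,3) | p2:(1,1)->(0,1)
Step 2: p0:(2,4)->(2,3) | p1:(2,3)->(2,2) | p2:(0,1)->(0,0)->EXIT
Step 3: p0:(2,3)->(2,2) | p1:(2,2)->(2,1) | p2:escaped
Step 4: p0:(2,2)->(2,1) | p1:(2,1)->(2,0)->EXIT | p2:escaped
Step 5: p0:(2,1)->(2,0)->EXIT | p1:escaped | p2:escaped
Exit steps: [5, 4, 2]
First to escape: p2 at step 2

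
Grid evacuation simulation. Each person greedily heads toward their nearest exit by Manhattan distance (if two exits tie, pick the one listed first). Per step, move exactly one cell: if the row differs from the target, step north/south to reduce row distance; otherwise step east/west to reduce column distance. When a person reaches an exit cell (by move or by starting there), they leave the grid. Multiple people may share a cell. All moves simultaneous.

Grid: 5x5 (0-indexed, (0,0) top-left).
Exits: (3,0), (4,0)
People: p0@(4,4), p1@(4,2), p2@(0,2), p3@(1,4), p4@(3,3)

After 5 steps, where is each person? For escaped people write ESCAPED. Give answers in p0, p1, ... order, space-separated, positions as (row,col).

Step 1: p0:(4,4)->(4,3) | p1:(4,2)->(4,1) | p2:(0,2)->(1,2) | p3:(1,4)->(2,4) | p4:(3,3)->(3,2)
Step 2: p0:(4,3)->(4,2) | p1:(4,1)->(4,0)->EXIT | p2:(1,2)->(2,2) | p3:(2,4)->(3,4) | p4:(3,2)->(3,1)
Step 3: p0:(4,2)->(4,1) | p1:escaped | p2:(2,2)->(3,2) | p3:(3,4)->(3,3) | p4:(3,1)->(3,0)->EXIT
Step 4: p0:(4,1)->(4,0)->EXIT | p1:escaped | p2:(3,2)->(3,1) | p3:(3,3)->(3,2) | p4:escaped
Step 5: p0:escaped | p1:escaped | p2:(3,1)->(3,0)->EXIT | p3:(3,2)->(3,1) | p4:escaped

ESCAPED ESCAPED ESCAPED (3,1) ESCAPED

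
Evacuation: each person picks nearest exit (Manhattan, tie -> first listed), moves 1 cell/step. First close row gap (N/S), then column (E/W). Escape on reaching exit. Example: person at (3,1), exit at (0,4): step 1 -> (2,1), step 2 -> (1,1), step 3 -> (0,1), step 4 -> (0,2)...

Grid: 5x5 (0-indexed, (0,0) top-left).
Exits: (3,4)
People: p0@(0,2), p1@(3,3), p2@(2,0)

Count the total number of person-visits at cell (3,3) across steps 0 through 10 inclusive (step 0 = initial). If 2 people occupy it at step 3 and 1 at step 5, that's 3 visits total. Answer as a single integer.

Answer: 3

Derivation:
Step 0: p0@(0,2) p1@(3,3) p2@(2,0) -> at (3,3): 1 [p1], cum=1
Step 1: p0@(1,2) p1@ESC p2@(3,0) -> at (3,3): 0 [-], cum=1
Step 2: p0@(2,2) p1@ESC p2@(3,1) -> at (3,3): 0 [-], cum=1
Step 3: p0@(3,2) p1@ESC p2@(3,2) -> at (3,3): 0 [-], cum=1
Step 4: p0@(3,3) p1@ESC p2@(3,3) -> at (3,3): 2 [p0,p2], cum=3
Step 5: p0@ESC p1@ESC p2@ESC -> at (3,3): 0 [-], cum=3
Total visits = 3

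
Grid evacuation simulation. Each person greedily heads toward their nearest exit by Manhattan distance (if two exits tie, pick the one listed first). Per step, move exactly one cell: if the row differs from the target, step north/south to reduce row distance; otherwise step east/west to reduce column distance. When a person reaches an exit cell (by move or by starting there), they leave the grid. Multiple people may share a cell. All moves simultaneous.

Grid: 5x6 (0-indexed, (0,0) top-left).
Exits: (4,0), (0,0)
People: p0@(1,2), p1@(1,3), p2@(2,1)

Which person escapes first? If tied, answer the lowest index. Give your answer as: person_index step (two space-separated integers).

Answer: 0 3

Derivation:
Step 1: p0:(1,2)->(0,2) | p1:(1,3)->(0,3) | p2:(2,1)->(3,1)
Step 2: p0:(0,2)->(0,1) | p1:(0,3)->(0,2) | p2:(3,1)->(4,1)
Step 3: p0:(0,1)->(0,0)->EXIT | p1:(0,2)->(0,1) | p2:(4,1)->(4,0)->EXIT
Step 4: p0:escaped | p1:(0,1)->(0,0)->EXIT | p2:escaped
Exit steps: [3, 4, 3]
First to escape: p0 at step 3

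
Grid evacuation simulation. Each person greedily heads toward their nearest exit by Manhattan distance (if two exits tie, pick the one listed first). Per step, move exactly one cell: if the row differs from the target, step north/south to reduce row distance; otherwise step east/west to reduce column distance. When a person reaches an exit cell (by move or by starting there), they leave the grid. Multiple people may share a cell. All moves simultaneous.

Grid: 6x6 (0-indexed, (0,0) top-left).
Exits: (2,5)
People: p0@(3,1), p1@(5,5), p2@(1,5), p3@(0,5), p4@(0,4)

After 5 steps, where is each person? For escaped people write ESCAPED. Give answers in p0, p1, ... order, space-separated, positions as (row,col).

Step 1: p0:(3,1)->(2,1) | p1:(5,5)->(4,5) | p2:(1,5)->(2,5)->EXIT | p3:(0,5)->(1,5) | p4:(0,4)->(1,4)
Step 2: p0:(2,1)->(2,2) | p1:(4,5)->(3,5) | p2:escaped | p3:(1,5)->(2,5)->EXIT | p4:(1,4)->(2,4)
Step 3: p0:(2,2)->(2,3) | p1:(3,5)->(2,5)->EXIT | p2:escaped | p3:escaped | p4:(2,4)->(2,5)->EXIT
Step 4: p0:(2,3)->(2,4) | p1:escaped | p2:escaped | p3:escaped | p4:escaped
Step 5: p0:(2,4)->(2,5)->EXIT | p1:escaped | p2:escaped | p3:escaped | p4:escaped

ESCAPED ESCAPED ESCAPED ESCAPED ESCAPED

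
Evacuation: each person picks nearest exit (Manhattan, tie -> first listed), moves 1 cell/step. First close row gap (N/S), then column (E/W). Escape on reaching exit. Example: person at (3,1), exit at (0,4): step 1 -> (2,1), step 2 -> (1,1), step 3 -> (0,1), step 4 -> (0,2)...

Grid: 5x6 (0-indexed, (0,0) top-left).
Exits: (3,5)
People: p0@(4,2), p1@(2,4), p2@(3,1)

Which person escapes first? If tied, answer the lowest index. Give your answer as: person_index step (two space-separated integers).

Step 1: p0:(4,2)->(3,2) | p1:(2,4)->(3,4) | p2:(3,1)->(3,2)
Step 2: p0:(3,2)->(3,3) | p1:(3,4)->(3,5)->EXIT | p2:(3,2)->(3,3)
Step 3: p0:(3,3)->(3,4) | p1:escaped | p2:(3,3)->(3,4)
Step 4: p0:(3,4)->(3,5)->EXIT | p1:escaped | p2:(3,4)->(3,5)->EXIT
Exit steps: [4, 2, 4]
First to escape: p1 at step 2

Answer: 1 2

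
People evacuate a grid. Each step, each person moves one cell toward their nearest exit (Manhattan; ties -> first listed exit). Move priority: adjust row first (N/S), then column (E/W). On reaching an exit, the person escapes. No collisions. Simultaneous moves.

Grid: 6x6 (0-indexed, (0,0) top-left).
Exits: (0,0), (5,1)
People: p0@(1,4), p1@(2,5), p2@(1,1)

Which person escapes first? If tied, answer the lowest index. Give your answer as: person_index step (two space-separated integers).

Answer: 2 2

Derivation:
Step 1: p0:(1,4)->(0,4) | p1:(2,5)->(1,5) | p2:(1,1)->(0,1)
Step 2: p0:(0,4)->(0,3) | p1:(1,5)->(0,5) | p2:(0,1)->(0,0)->EXIT
Step 3: p0:(0,3)->(0,2) | p1:(0,5)->(0,4) | p2:escaped
Step 4: p0:(0,2)->(0,1) | p1:(0,4)->(0,3) | p2:escaped
Step 5: p0:(0,1)->(0,0)->EXIT | p1:(0,3)->(0,2) | p2:escaped
Step 6: p0:escaped | p1:(0,2)->(0,1) | p2:escaped
Step 7: p0:escaped | p1:(0,1)->(0,0)->EXIT | p2:escaped
Exit steps: [5, 7, 2]
First to escape: p2 at step 2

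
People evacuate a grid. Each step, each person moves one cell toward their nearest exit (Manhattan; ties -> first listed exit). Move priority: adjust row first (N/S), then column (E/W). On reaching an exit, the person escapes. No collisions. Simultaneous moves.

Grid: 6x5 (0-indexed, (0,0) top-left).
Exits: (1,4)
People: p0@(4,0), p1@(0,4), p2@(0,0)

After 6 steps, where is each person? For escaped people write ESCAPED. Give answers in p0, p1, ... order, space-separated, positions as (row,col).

Step 1: p0:(4,0)->(3,0) | p1:(0,4)->(1,4)->EXIT | p2:(0,0)->(1,0)
Step 2: p0:(3,0)->(2,0) | p1:escaped | p2:(1,0)->(1,1)
Step 3: p0:(2,0)->(1,0) | p1:escaped | p2:(1,1)->(1,2)
Step 4: p0:(1,0)->(1,1) | p1:escaped | p2:(1,2)->(1,3)
Step 5: p0:(1,1)->(1,2) | p1:escaped | p2:(1,3)->(1,4)->EXIT
Step 6: p0:(1,2)->(1,3) | p1:escaped | p2:escaped

(1,3) ESCAPED ESCAPED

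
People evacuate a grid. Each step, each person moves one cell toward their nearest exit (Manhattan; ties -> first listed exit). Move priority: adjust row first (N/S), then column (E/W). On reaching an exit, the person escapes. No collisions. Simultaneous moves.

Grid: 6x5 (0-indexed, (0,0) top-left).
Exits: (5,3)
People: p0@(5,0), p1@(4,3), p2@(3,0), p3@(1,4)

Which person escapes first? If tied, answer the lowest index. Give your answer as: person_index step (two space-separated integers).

Answer: 1 1

Derivation:
Step 1: p0:(5,0)->(5,1) | p1:(4,3)->(5,3)->EXIT | p2:(3,0)->(4,0) | p3:(1,4)->(2,4)
Step 2: p0:(5,1)->(5,2) | p1:escaped | p2:(4,0)->(5,0) | p3:(2,4)->(3,4)
Step 3: p0:(5,2)->(5,3)->EXIT | p1:escaped | p2:(5,0)->(5,1) | p3:(3,4)->(4,4)
Step 4: p0:escaped | p1:escaped | p2:(5,1)->(5,2) | p3:(4,4)->(5,4)
Step 5: p0:escaped | p1:escaped | p2:(5,2)->(5,3)->EXIT | p3:(5,4)->(5,3)->EXIT
Exit steps: [3, 1, 5, 5]
First to escape: p1 at step 1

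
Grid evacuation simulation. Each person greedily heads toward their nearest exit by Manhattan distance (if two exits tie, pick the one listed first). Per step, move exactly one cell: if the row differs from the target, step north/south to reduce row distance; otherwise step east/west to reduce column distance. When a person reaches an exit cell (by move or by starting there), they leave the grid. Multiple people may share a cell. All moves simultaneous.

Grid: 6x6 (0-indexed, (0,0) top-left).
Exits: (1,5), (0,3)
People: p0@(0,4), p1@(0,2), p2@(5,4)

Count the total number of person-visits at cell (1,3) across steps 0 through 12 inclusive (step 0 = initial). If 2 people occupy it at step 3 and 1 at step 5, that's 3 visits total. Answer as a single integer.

Step 0: p0@(0,4) p1@(0,2) p2@(5,4) -> at (1,3): 0 [-], cum=0
Step 1: p0@ESC p1@ESC p2@(4,4) -> at (1,3): 0 [-], cum=0
Step 2: p0@ESC p1@ESC p2@(3,4) -> at (1,3): 0 [-], cum=0
Step 3: p0@ESC p1@ESC p2@(2,4) -> at (1,3): 0 [-], cum=0
Step 4: p0@ESC p1@ESC p2@(1,4) -> at (1,3): 0 [-], cum=0
Step 5: p0@ESC p1@ESC p2@ESC -> at (1,3): 0 [-], cum=0
Total visits = 0

Answer: 0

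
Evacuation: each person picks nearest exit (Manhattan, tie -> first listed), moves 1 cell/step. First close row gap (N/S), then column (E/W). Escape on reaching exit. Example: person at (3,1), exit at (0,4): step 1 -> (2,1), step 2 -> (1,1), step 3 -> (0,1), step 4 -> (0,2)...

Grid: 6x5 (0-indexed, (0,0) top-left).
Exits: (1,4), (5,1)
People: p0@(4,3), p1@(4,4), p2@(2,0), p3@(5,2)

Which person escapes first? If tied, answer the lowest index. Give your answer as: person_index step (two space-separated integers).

Answer: 3 1

Derivation:
Step 1: p0:(4,3)->(5,3) | p1:(4,4)->(3,4) | p2:(2,0)->(3,0) | p3:(5,2)->(5,1)->EXIT
Step 2: p0:(5,3)->(5,2) | p1:(3,4)->(2,4) | p2:(3,0)->(4,0) | p3:escaped
Step 3: p0:(5,2)->(5,1)->EXIT | p1:(2,4)->(1,4)->EXIT | p2:(4,0)->(5,0) | p3:escaped
Step 4: p0:escaped | p1:escaped | p2:(5,0)->(5,1)->EXIT | p3:escaped
Exit steps: [3, 3, 4, 1]
First to escape: p3 at step 1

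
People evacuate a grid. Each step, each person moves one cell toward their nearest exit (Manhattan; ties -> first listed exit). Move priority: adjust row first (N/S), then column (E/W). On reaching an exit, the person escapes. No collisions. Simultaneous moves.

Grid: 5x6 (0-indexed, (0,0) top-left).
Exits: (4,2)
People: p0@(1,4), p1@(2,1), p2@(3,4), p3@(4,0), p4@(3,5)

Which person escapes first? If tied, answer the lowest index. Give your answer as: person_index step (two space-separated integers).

Step 1: p0:(1,4)->(2,4) | p1:(2,1)->(3,1) | p2:(3,4)->(4,4) | p3:(4,0)->(4,1) | p4:(3,5)->(4,5)
Step 2: p0:(2,4)->(3,4) | p1:(3,1)->(4,1) | p2:(4,4)->(4,3) | p3:(4,1)->(4,2)->EXIT | p4:(4,5)->(4,4)
Step 3: p0:(3,4)->(4,4) | p1:(4,1)->(4,2)->EXIT | p2:(4,3)->(4,2)->EXIT | p3:escaped | p4:(4,4)->(4,3)
Step 4: p0:(4,4)->(4,3) | p1:escaped | p2:escaped | p3:escaped | p4:(4,3)->(4,2)->EXIT
Step 5: p0:(4,3)->(4,2)->EXIT | p1:escaped | p2:escaped | p3:escaped | p4:escaped
Exit steps: [5, 3, 3, 2, 4]
First to escape: p3 at step 2

Answer: 3 2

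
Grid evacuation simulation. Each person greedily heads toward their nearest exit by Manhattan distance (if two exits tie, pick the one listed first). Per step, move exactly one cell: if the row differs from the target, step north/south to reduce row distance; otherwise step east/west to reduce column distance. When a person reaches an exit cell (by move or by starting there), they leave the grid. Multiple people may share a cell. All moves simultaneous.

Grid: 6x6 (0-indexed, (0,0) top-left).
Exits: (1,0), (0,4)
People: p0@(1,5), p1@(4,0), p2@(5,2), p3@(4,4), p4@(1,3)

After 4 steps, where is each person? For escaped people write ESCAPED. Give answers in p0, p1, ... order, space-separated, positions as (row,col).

Step 1: p0:(1,5)->(0,5) | p1:(4,0)->(3,0) | p2:(5,2)->(4,2) | p3:(4,4)->(3,4) | p4:(1,3)->(0,3)
Step 2: p0:(0,5)->(0,4)->EXIT | p1:(3,0)->(2,0) | p2:(4,2)->(3,2) | p3:(3,4)->(2,4) | p4:(0,3)->(0,4)->EXIT
Step 3: p0:escaped | p1:(2,0)->(1,0)->EXIT | p2:(3,2)->(2,2) | p3:(2,4)->(1,4) | p4:escaped
Step 4: p0:escaped | p1:escaped | p2:(2,2)->(1,2) | p3:(1,4)->(0,4)->EXIT | p4:escaped

ESCAPED ESCAPED (1,2) ESCAPED ESCAPED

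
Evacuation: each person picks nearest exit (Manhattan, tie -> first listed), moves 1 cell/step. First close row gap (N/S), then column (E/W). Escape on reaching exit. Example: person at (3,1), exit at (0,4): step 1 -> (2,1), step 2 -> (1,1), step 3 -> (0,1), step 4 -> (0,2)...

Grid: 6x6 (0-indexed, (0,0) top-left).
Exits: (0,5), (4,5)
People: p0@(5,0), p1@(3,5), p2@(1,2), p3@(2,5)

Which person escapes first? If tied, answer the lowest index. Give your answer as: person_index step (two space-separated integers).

Step 1: p0:(5,0)->(4,0) | p1:(3,5)->(4,5)->EXIT | p2:(1,2)->(0,2) | p3:(2,5)->(1,5)
Step 2: p0:(4,0)->(4,1) | p1:escaped | p2:(0,2)->(0,3) | p3:(1,5)->(0,5)->EXIT
Step 3: p0:(4,1)->(4,2) | p1:escaped | p2:(0,3)->(0,4) | p3:escaped
Step 4: p0:(4,2)->(4,3) | p1:escaped | p2:(0,4)->(0,5)->EXIT | p3:escaped
Step 5: p0:(4,3)->(4,4) | p1:escaped | p2:escaped | p3:escaped
Step 6: p0:(4,4)->(4,5)->EXIT | p1:escaped | p2:escaped | p3:escaped
Exit steps: [6, 1, 4, 2]
First to escape: p1 at step 1

Answer: 1 1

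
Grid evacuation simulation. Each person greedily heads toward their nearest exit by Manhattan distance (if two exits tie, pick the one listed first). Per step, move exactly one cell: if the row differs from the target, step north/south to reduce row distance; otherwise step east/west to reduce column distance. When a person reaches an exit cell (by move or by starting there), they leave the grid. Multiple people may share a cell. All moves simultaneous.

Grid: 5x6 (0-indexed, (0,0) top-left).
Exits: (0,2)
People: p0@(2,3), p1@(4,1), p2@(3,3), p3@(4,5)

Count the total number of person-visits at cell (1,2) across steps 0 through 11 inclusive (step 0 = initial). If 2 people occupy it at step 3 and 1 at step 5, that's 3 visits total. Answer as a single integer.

Answer: 0

Derivation:
Step 0: p0@(2,3) p1@(4,1) p2@(3,3) p3@(4,5) -> at (1,2): 0 [-], cum=0
Step 1: p0@(1,3) p1@(3,1) p2@(2,3) p3@(3,5) -> at (1,2): 0 [-], cum=0
Step 2: p0@(0,3) p1@(2,1) p2@(1,3) p3@(2,5) -> at (1,2): 0 [-], cum=0
Step 3: p0@ESC p1@(1,1) p2@(0,3) p3@(1,5) -> at (1,2): 0 [-], cum=0
Step 4: p0@ESC p1@(0,1) p2@ESC p3@(0,5) -> at (1,2): 0 [-], cum=0
Step 5: p0@ESC p1@ESC p2@ESC p3@(0,4) -> at (1,2): 0 [-], cum=0
Step 6: p0@ESC p1@ESC p2@ESC p3@(0,3) -> at (1,2): 0 [-], cum=0
Step 7: p0@ESC p1@ESC p2@ESC p3@ESC -> at (1,2): 0 [-], cum=0
Total visits = 0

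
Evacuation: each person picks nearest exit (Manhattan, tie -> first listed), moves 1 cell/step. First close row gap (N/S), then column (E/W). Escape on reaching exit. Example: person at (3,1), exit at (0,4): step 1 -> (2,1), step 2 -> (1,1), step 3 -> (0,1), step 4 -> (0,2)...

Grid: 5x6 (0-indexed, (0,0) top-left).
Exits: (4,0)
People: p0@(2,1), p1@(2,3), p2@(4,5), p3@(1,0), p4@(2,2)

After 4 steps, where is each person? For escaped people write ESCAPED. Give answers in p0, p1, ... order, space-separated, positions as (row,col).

Step 1: p0:(2,1)->(3,1) | p1:(2,3)->(3,3) | p2:(4,5)->(4,4) | p3:(1,0)->(2,0) | p4:(2,2)->(3,2)
Step 2: p0:(3,1)->(4,1) | p1:(3,3)->(4,3) | p2:(4,4)->(4,3) | p3:(2,0)->(3,0) | p4:(3,2)->(4,2)
Step 3: p0:(4,1)->(4,0)->EXIT | p1:(4,3)->(4,2) | p2:(4,3)->(4,2) | p3:(3,0)->(4,0)->EXIT | p4:(4,2)->(4,1)
Step 4: p0:escaped | p1:(4,2)->(4,1) | p2:(4,2)->(4,1) | p3:escaped | p4:(4,1)->(4,0)->EXIT

ESCAPED (4,1) (4,1) ESCAPED ESCAPED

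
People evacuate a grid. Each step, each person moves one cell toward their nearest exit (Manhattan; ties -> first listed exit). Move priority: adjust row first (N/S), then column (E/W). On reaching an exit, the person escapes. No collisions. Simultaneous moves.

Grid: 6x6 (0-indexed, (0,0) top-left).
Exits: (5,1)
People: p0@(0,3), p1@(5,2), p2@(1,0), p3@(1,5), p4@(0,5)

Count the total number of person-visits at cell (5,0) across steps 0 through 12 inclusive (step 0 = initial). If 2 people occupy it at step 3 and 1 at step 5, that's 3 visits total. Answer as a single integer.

Step 0: p0@(0,3) p1@(5,2) p2@(1,0) p3@(1,5) p4@(0,5) -> at (5,0): 0 [-], cum=0
Step 1: p0@(1,3) p1@ESC p2@(2,0) p3@(2,5) p4@(1,5) -> at (5,0): 0 [-], cum=0
Step 2: p0@(2,3) p1@ESC p2@(3,0) p3@(3,5) p4@(2,5) -> at (5,0): 0 [-], cum=0
Step 3: p0@(3,3) p1@ESC p2@(4,0) p3@(4,5) p4@(3,5) -> at (5,0): 0 [-], cum=0
Step 4: p0@(4,3) p1@ESC p2@(5,0) p3@(5,5) p4@(4,5) -> at (5,0): 1 [p2], cum=1
Step 5: p0@(5,3) p1@ESC p2@ESC p3@(5,4) p4@(5,5) -> at (5,0): 0 [-], cum=1
Step 6: p0@(5,2) p1@ESC p2@ESC p3@(5,3) p4@(5,4) -> at (5,0): 0 [-], cum=1
Step 7: p0@ESC p1@ESC p2@ESC p3@(5,2) p4@(5,3) -> at (5,0): 0 [-], cum=1
Step 8: p0@ESC p1@ESC p2@ESC p3@ESC p4@(5,2) -> at (5,0): 0 [-], cum=1
Step 9: p0@ESC p1@ESC p2@ESC p3@ESC p4@ESC -> at (5,0): 0 [-], cum=1
Total visits = 1

Answer: 1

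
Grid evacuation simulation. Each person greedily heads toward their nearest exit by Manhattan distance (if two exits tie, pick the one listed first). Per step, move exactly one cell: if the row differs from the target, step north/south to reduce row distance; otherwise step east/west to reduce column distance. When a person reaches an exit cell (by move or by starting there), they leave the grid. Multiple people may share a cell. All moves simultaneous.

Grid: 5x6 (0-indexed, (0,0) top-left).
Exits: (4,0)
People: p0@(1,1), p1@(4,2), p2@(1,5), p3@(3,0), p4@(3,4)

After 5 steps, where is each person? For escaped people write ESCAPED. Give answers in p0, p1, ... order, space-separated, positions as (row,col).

Step 1: p0:(1,1)->(2,1) | p1:(4,2)->(4,1) | p2:(1,5)->(2,5) | p3:(3,0)->(4,0)->EXIT | p4:(3,4)->(4,4)
Step 2: p0:(2,1)->(3,1) | p1:(4,1)->(4,0)->EXIT | p2:(2,5)->(3,5) | p3:escaped | p4:(4,4)->(4,3)
Step 3: p0:(3,1)->(4,1) | p1:escaped | p2:(3,5)->(4,5) | p3:escaped | p4:(4,3)->(4,2)
Step 4: p0:(4,1)->(4,0)->EXIT | p1:escaped | p2:(4,5)->(4,4) | p3:escaped | p4:(4,2)->(4,1)
Step 5: p0:escaped | p1:escaped | p2:(4,4)->(4,3) | p3:escaped | p4:(4,1)->(4,0)->EXIT

ESCAPED ESCAPED (4,3) ESCAPED ESCAPED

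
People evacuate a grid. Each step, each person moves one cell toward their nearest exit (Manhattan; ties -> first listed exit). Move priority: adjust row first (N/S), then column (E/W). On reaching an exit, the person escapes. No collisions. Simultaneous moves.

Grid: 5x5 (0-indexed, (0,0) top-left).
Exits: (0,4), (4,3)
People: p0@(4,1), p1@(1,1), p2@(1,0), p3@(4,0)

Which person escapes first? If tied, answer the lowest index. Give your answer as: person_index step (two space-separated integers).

Answer: 0 2

Derivation:
Step 1: p0:(4,1)->(4,2) | p1:(1,1)->(0,1) | p2:(1,0)->(0,0) | p3:(4,0)->(4,1)
Step 2: p0:(4,2)->(4,3)->EXIT | p1:(0,1)->(0,2) | p2:(0,0)->(0,1) | p3:(4,1)->(4,2)
Step 3: p0:escaped | p1:(0,2)->(0,3) | p2:(0,1)->(0,2) | p3:(4,2)->(4,3)->EXIT
Step 4: p0:escaped | p1:(0,3)->(0,4)->EXIT | p2:(0,2)->(0,3) | p3:escaped
Step 5: p0:escaped | p1:escaped | p2:(0,3)->(0,4)->EXIT | p3:escaped
Exit steps: [2, 4, 5, 3]
First to escape: p0 at step 2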